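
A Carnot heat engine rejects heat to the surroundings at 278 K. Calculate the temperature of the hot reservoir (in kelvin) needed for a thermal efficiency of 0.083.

From η = 1 − T_C/T_H, solving for T_H gives T_H = T_C/(1 − η) = 278.00/(1 − 0.083) = 303.2 K.

T_H ≈ 303.2 K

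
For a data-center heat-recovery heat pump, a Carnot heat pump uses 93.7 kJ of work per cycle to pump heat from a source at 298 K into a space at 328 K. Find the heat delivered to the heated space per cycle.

The Carnot heat-pump COP is COP_HP = T_H/(T_H − T_C) = 328.00/30.00 = 10.9333.
Q_H = COP_HP · W = 10.9333 × 93.7 = 1020 kJ.

Q_H ≈ 1020 kJ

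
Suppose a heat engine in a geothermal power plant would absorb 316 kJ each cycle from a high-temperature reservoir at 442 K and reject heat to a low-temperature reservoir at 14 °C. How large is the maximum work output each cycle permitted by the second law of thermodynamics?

T_C = 14 °C → 14 + 273.15 = 287.15 K.
By the Carnot theorem, η_max = 1 − T_C/T_H = 1 − 287.15/442.00 = 0.3503.
W_max = η_max · Q_H = 0.3503 × 316 = 110.7 kJ.

W_max ≈ 110.7 kJ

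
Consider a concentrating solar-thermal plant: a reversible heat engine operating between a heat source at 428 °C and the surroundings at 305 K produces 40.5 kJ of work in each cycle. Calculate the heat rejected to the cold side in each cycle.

T_H = 428 °C → 428 + 273.15 = 701.15 K.
η_rev = 1 − T_C/T_H = 1 − 305.00/701.15 = 0.5650.
Since Q_C/Q_H = T_C/T_H and Q_H = W/η, Q_C = W·T_C/(T_H − T_C) = 40.5 × 305.00/396.15 = 31.2 kJ.

Q_C ≈ 31.2 kJ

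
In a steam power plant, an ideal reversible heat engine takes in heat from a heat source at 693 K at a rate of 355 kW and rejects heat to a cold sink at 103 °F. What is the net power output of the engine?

T_C = 103 °F → (103 − 32) × 5/9 = 39.44 °C = 312.59 K.
η_rev = 1 − T_C/T_H = 1 − 312.59/693.00 = 0.5489.
W = η·Q_H = 0.5489 × 355 = 194.9 kW.

Ẇ ≈ 194.9 kW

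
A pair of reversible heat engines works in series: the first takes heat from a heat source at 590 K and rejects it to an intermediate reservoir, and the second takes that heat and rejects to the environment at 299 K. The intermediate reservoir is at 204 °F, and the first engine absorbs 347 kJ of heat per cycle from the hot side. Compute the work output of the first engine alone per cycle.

T_m = 204 °F → (204 − 32) × 5/9 = 95.56 °C = 368.71 K.
First-stage efficiency η₁ = 1 − T_m/T_H = 1 − 368.71/590.00 = 0.3751.
W₁ = η₁·Q_H = 0.3751 × 347 = 130 kJ.

W₁ ≈ 130 kJ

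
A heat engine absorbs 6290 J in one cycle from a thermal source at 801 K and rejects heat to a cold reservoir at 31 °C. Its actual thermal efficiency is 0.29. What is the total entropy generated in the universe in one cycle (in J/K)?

T_C = 31 °C → 31 + 273.15 = 304.15 K.
W = η·Q_H = 0.29 × 6290 = 1824 J, so Q_C = Q_H − W = 4466 J.
Entropy balance on the reservoirs: −Q_H/T_H = -7.853 J/K, +Q_C/T_C = 14.68 J/K.
ΔS_univ = −Q_H/T_H + Q_C/T_C = 6.83 J/K (> 0, since η = 0.29 < η_Carnot = 0.620).

ΔS_univ ≈ 6.83 J/K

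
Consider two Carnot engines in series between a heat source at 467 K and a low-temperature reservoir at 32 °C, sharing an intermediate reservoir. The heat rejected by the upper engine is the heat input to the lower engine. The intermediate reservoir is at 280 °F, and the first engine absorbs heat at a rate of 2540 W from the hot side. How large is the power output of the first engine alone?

T_C = 32 °C → 32 + 273.15 = 305.15 K.
T_m = 280 °F → (280 − 32) × 5/9 = 137.78 °C = 410.93 K.
First-stage efficiency η₁ = 1 − T_m/T_H = 1 − 410.93/467.00 = 0.1201.
W₁ = η₁·Q_H = 0.1201 × 2540 = 305 W.

Ẇ₁ ≈ 305 W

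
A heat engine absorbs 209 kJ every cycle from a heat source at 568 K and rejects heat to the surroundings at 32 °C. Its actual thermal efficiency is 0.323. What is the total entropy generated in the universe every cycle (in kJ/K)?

ΔS_univ ≈ 0.0957 kJ/K

T_C = 32 °C → 32 + 273.15 = 305.15 K.
W = η·Q_H = 0.323 × 209 = 67.51 kJ, so Q_C = Q_H − W = 141.5 kJ.
The hot reservoir loses entropy Q_H/T_H = 209/568.00 = 0.3680 kJ/K; the cold reservoir gains Q_C/T_C = 141.5/305.15 = 0.4637 kJ/K.
ΔS_univ = −Q_H/T_H + Q_C/T_C = 0.0957 kJ/K (> 0, since η = 0.323 < η_Carnot = 0.463).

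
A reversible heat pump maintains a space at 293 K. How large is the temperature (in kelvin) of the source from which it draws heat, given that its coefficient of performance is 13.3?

COP_HP = T_H/(T_H − T_C) ⇒ T_C = T_H·(COP_HP − 1)/COP_HP = 293.00 × (13.3 − 1)/13.3 = 271 K.

T_C ≈ 271 K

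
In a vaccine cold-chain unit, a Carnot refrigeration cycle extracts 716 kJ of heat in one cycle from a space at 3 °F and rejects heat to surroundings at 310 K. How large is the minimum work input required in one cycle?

T_C = 3 °F → (3 − 32) × 5/9 = -16.11 °C = 257.04 K.
COP_R = T_C/(T_H − T_C) = 257.04/52.96 = 4.8534.
W = Q_C/COP_R = 716/4.8534 = 147.5 kJ.

W_in ≈ 147.5 kJ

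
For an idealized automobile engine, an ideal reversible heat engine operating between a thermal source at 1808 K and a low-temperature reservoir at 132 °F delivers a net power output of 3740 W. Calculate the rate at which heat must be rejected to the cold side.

Q̇_C ≈ 831 W

T_C = 132 °F → (132 − 32) × 5/9 = 55.56 °C = 328.71 K.
The Carnot efficiency is η = 1 − T_C/T_H = 1 − 328.71/1808.00 = 0.8182.
Since Q_C/Q_H = T_C/T_H and Q_H = W/η, Q_C = W·T_C/(T_H − T_C) = 3740 × 328.71/1479.29 = 831 W.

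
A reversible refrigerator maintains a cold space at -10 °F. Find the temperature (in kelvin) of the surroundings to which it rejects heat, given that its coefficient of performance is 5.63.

T_H ≈ 294 K

T_C = -10 °F → (-10 − 32) × 5/9 = -23.33 °C = 249.82 K.
COP_R = T_C/(T_H − T_C) ⇒ T_H = T_C·(1 + 1/COP_R) = 249.82 × (1 + 1/5.63) = 294 K.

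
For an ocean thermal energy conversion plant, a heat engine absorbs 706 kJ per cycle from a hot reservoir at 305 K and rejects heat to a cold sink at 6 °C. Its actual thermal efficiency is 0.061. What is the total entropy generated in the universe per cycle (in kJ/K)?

T_C = 6 °C → 6 + 273.15 = 279.15 K.
W = η·Q_H = 0.061 × 706 = 43.07 kJ, so Q_C = Q_H − W = 662.9 kJ.
The hot reservoir loses entropy Q_H/T_H = 706/305.00 = 2.315 kJ/K; the cold reservoir gains Q_C/T_C = 662.9/279.15 = 2.375 kJ/K.
ΔS_univ = −Q_H/T_H + Q_C/T_C = 0.0601 kJ/K (> 0, since η = 0.061 < η_Carnot = 0.085).

ΔS_univ ≈ 0.0601 kJ/K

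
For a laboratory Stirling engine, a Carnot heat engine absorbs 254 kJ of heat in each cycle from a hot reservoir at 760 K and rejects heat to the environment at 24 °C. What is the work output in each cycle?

W ≈ 154.7 kJ

T_C = 24 °C → 24 + 273.15 = 297.15 K.
Since the cycle is reversible, η = 1 − T_C/T_H = 1 − 297.15/760.00 = 0.6090.
W = η·Q_H = 0.6090 × 254 = 154.7 kJ.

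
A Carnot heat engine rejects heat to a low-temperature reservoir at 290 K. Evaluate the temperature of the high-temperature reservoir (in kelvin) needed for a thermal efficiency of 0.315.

From η = 1 − T_C/T_H, solving for T_H gives T_H = T_C/(1 − η) = 290.00/(1 − 0.315) = 423 K.

T_H ≈ 423 K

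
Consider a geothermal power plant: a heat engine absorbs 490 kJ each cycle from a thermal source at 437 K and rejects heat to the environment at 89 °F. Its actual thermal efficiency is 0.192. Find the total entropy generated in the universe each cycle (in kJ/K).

ΔS_univ ≈ 0.178 kJ/K

T_C = 89 °F → (89 − 32) × 5/9 = 31.67 °C = 304.82 K.
W = η·Q_H = 0.192 × 490 = 94.08 kJ, so Q_C = Q_H − W = 395.9 kJ.
Reservoir entropy changes: ΔS_H = −Q_H/T_H = −490/437.00 = -1.121 kJ/K and ΔS_C = +Q_C/T_C = 395.9/304.82 = 1.299 kJ/K.
ΔS_univ = −Q_H/T_H + Q_C/T_C = 0.178 kJ/K (> 0, since η = 0.192 < η_Carnot = 0.302).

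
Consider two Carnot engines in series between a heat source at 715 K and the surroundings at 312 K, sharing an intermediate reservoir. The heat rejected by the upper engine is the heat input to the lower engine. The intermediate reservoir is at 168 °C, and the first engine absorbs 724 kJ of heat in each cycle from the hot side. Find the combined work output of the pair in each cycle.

Two reversible stages in series are equivalent to a single Carnot engine between T_H and T_C, so η_total = 1 − T_C/T_H = 1 − 312.00/715.00 = 0.5636.
W_total = η_total · Q_H = 0.5636 × 724 = 408.1 kJ.

W_total ≈ 408.1 kJ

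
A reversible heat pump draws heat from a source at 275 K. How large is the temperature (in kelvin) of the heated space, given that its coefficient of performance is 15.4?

T_H ≈ 294 K

COP_HP = T_H/(T_H − T_C) ⇒ T_H = T_C·COP_HP/(COP_HP − 1) = 275.00 × 15.4/(15.4 − 1) = 294 K.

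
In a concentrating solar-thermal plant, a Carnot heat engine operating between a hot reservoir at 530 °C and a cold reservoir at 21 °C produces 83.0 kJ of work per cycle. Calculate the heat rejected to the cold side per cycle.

T_H = 530 °C → 530 + 273.15 = 803.15 K.
T_C = 21 °C → 21 + 273.15 = 294.15 K.
Since the cycle is reversible, η = 1 − T_C/T_H = 1 − 294.15/803.15 = 0.6338.
Since Q_C/Q_H = T_C/T_H and Q_H = W/η, Q_C = W·T_C/(T_H − T_C) = 83.0 × 294.15/509.00 = 48.0 kJ.

Q_C ≈ 48.0 kJ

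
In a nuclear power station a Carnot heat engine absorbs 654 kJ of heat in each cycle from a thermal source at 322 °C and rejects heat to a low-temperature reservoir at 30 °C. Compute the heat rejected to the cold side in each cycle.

Q_C ≈ 333 kJ

T_H = 322 °C → 322 + 273.15 = 595.15 K.
T_C = 30 °C → 30 + 273.15 = 303.15 K.
The Carnot efficiency is η = 1 − T_C/T_H = 1 − 303.15/595.15 = 0.4906.
For a reversible cycle Q_C/Q_H = T_C/T_H, so Q_C = 654 × 303.15/595.15 = 333 kJ.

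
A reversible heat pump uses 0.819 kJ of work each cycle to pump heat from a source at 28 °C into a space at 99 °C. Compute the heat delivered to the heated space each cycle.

Q_H ≈ 4.29 kJ

T_H = 99 °C → 99 + 273.15 = 372.15 K.
T_C = 28 °C → 28 + 273.15 = 301.15 K.
The Carnot heat-pump COP is COP_HP = T_H/(T_H − T_C) = 372.15/71.00 = 5.2415.
Q_H = COP_HP · W = 5.2415 × 0.819 = 4.29 kJ.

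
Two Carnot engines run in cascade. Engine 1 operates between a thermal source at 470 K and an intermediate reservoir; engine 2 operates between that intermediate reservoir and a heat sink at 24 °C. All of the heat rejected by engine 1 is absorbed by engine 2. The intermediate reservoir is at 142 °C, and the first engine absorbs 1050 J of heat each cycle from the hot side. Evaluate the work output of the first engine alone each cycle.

T_C = 24 °C → 24 + 273.15 = 297.15 K.
T_m = 142 °C → 142 + 273.15 = 415.15 K.
First-stage efficiency η₁ = 1 − T_m/T_H = 1 − 415.15/470.00 = 0.1167.
W₁ = η₁·Q_H = 0.1167 × 1050 = 122.5 J.

W₁ ≈ 122.5 J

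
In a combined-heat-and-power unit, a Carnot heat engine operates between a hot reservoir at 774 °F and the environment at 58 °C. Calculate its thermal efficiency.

T_H = 774 °F → (774 − 32) × 5/9 = 412.22 °C = 685.37 K.
T_C = 58 °C → 58 + 273.15 = 331.15 K.
Since the cycle is reversible, η = 1 − T_C/T_H = 1 − 331.15/685.37 = 0.517.

η ≈ 0.517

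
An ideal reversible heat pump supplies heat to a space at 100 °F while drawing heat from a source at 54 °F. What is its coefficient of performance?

COP_HP ≈ 12.2

T_H = 100 °F → (100 − 32) × 5/9 = 37.78 °C = 310.93 K.
T_C = 54 °F → (54 − 32) × 5/9 = 12.22 °C = 285.37 K.
COP_HP = T_H/(T_H − T_C) = 310.93/(310.93 − 285.37) = 12.2.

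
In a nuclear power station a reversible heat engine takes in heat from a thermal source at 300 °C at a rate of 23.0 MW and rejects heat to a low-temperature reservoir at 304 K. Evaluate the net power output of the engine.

Ẇ ≈ 10.80 MW

T_H = 300 °C → 300 + 273.15 = 573.15 K.
η_rev = 1 − T_C/T_H = 1 − 304.00/573.15 = 0.4696.
W = η·Q_H = 0.4696 × 23.0 = 10.80 MW.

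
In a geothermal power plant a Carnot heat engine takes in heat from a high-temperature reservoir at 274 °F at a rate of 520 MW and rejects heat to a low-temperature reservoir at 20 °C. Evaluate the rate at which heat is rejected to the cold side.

Q̇_C ≈ 374.0 MW

T_H = 274 °F → (274 − 32) × 5/9 = 134.44 °C = 407.59 K.
T_C = 20 °C → 20 + 273.15 = 293.15 K.
For a reversible engine, η = 1 − T_C/T_H = 1 − 293.15/407.59 = 0.2808.
For a reversible cycle Q_C/Q_H = T_C/T_H, so Q_C = 520 × 293.15/407.59 = 374.0 MW.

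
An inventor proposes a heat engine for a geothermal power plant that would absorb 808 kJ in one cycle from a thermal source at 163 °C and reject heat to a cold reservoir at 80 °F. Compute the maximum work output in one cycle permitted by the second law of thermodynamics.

T_H = 163 °C → 163 + 273.15 = 436.15 K.
T_C = 80 °F → (80 − 32) × 5/9 = 26.67 °C = 299.82 K.
The upper bound on efficiency is η_max = 1 − T_C/T_H = 1 − 299.82/436.15 = 0.3126.
W_max = η_max · Q_H = 0.3126 × 808 = 253 kJ.

W_max ≈ 253 kJ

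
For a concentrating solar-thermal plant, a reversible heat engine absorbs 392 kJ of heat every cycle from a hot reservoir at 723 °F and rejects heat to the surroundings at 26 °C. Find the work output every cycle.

T_H = 723 °F → (723 − 32) × 5/9 = 383.89 °C = 657.04 K.
T_C = 26 °C → 26 + 273.15 = 299.15 K.
η_rev = 1 − T_C/T_H = 1 − 299.15/657.04 = 0.5447.
W = η·Q_H = 0.5447 × 392 = 214 kJ.

W ≈ 214 kJ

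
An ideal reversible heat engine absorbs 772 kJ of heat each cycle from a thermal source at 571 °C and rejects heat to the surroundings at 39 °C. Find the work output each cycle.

T_H = 571 °C → 571 + 273.15 = 844.15 K.
T_C = 39 °C → 39 + 273.15 = 312.15 K.
η_rev = 1 − T_C/T_H = 1 − 312.15/844.15 = 0.6302.
W = η·Q_H = 0.6302 × 772 = 487 kJ.

W ≈ 487 kJ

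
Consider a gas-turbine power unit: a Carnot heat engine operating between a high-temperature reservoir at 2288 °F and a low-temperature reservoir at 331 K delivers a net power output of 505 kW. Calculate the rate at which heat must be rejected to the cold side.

Q̇_C ≈ 139.8 kW

T_H = 2288 °F → (2288 − 32) × 5/9 = 1253.33 °C = 1526.48 K.
For a reversible engine, η = 1 − T_C/T_H = 1 − 331.00/1526.48 = 0.7832.
Since Q_C/Q_H = T_C/T_H and Q_H = W/η, Q_C = W·T_C/(T_H − T_C) = 505 × 331.00/1195.48 = 139.8 kW.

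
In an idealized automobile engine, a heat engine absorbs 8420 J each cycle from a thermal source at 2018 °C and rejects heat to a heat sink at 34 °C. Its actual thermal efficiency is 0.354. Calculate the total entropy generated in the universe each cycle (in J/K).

T_H = 2018 °C → 2018 + 273.15 = 2291.15 K.
T_C = 34 °C → 34 + 273.15 = 307.15 K.
W = η·Q_H = 0.354 × 8420 = 2981 J, so Q_C = Q_H − W = 5439 J.
Reservoir entropy changes: ΔS_H = −Q_H/T_H = −8420/2291.15 = -3.675 J/K and ΔS_C = +Q_C/T_C = 5439/307.15 = 17.71 J/K.
ΔS_univ = −Q_H/T_H + Q_C/T_C = 14.0 J/K (> 0, since η = 0.354 < η_Carnot = 0.866).

ΔS_univ ≈ 14.0 J/K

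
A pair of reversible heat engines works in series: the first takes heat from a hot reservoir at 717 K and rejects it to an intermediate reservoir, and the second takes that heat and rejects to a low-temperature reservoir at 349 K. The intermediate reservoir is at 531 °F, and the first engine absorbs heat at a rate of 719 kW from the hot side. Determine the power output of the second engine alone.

T_m = 531 °F → (531 − 32) × 5/9 = 277.22 °C = 550.37 K.
Heat entering the second stage: Q_m = Q_H·(T_m/T_H) = 719 × 550.37/717.00 = 552 kW.
Second-stage efficiency η₂ = 1 − T_C/T_m = 1 − 349.00/550.37 = 0.3659, so W₂ = η₂·Q_m = 202 kW.

Ẇ₂ ≈ 202 kW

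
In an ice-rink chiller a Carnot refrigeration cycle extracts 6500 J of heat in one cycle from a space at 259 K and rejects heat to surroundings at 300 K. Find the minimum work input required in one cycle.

W_in ≈ 1029 J

COP_R = T_C/(T_H − T_C) = 259.00/41.00 = 6.3171.
W = Q_C/COP_R = 6500/6.3171 = 1029 J.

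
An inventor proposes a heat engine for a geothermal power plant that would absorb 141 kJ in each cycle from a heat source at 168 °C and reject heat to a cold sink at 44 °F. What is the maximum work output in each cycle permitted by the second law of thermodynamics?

T_H = 168 °C → 168 + 273.15 = 441.15 K.
T_C = 44 °F → (44 − 32) × 5/9 = 6.67 °C = 279.82 K.
No engine can exceed the Carnot limit: η_max = 1 − T_C/T_H = 1 − 279.82/441.15 = 0.3657.
W_max = η_max · Q_H = 0.3657 × 141 = 51.57 kJ.

W_max ≈ 51.57 kJ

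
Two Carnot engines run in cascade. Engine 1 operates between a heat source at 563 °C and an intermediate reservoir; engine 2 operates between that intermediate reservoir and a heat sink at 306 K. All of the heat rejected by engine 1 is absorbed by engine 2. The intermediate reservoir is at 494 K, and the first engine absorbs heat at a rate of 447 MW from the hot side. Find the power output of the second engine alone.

T_H = 563 °C → 563 + 273.15 = 836.15 K.
Heat entering the second stage: Q_m = Q_H·(T_m/T_H) = 447 × 494.00/836.15 = 264 MW.
Second-stage efficiency η₂ = 1 − T_C/T_m = 1 − 306.00/494.00 = 0.3806, so W₂ = η₂·Q_m = 101 MW.

Ẇ₂ ≈ 101 MW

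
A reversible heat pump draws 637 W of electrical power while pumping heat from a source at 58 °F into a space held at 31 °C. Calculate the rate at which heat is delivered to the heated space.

Q̇_H ≈ 11700 W

T_H = 31 °C → 31 + 273.15 = 304.15 K.
T_C = 58 °F → (58 − 32) × 5/9 = 14.44 °C = 287.59 K.
Reversible heating COP: COP_HP = T_H/(T_H − T_C) = 304.15/16.56 = 18.3715.
Q_H = COP_HP · W = 18.3715 × 637 = 11700 W.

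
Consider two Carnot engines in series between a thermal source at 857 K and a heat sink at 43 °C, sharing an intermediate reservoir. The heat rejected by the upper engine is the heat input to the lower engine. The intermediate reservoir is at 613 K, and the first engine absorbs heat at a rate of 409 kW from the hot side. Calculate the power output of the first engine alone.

T_C = 43 °C → 43 + 273.15 = 316.15 K.
First-stage efficiency η₁ = 1 − T_m/T_H = 1 − 613.00/857.00 = 0.2847.
W₁ = η₁·Q_H = 0.2847 × 409 = 116 kW.

Ẇ₁ ≈ 116 kW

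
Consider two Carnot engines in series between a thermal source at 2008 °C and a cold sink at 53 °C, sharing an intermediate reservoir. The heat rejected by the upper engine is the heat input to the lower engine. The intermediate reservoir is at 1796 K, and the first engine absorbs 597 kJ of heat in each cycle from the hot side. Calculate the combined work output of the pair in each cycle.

T_H = 2008 °C → 2008 + 273.15 = 2281.15 K.
T_C = 53 °C → 53 + 273.15 = 326.15 K.
Two reversible stages in series are equivalent to a single Carnot engine between T_H and T_C, so η_total = 1 − T_C/T_H = 1 − 326.15/2281.15 = 0.8570.
W_total = η_total · Q_H = 0.8570 × 597 = 512 kJ.

W_total ≈ 512 kJ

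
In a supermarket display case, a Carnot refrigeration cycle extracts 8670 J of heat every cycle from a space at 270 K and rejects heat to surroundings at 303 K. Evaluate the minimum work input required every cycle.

Carnot COP: COP_R = T_C/(T_H − T_C) = 270.00/33.00 = 8.1818.
W = Q_C/COP_R = 8670/8.1818 = 1060 J.

W_in ≈ 1060 J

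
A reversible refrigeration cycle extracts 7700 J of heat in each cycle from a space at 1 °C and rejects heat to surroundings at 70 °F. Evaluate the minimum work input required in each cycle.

T_H = 70 °F → (70 − 32) × 5/9 = 21.11 °C = 294.26 K.
T_C = 1 °C → 1 + 273.15 = 274.15 K.
For a reversible refrigerator, COP_R = T_C/(T_H − T_C) = 274.15/20.11 = 13.6318.
W = Q_C/COP_R = 7700/13.6318 = 565 J.

W_in ≈ 565 J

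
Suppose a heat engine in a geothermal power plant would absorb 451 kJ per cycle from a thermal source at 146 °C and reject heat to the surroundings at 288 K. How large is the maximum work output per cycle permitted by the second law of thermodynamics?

W_max ≈ 141 kJ

T_H = 146 °C → 146 + 273.15 = 419.15 K.
No engine can exceed the Carnot limit: η_max = 1 − T_C/T_H = 1 − 288.00/419.15 = 0.3129.
W_max = η_max · Q_H = 0.3129 × 451 = 141 kJ.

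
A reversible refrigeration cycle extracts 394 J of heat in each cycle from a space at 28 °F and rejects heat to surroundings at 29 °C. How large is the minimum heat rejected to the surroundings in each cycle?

T_H = 29 °C → 29 + 273.15 = 302.15 K.
T_C = 28 °F → (28 − 32) × 5/9 = -2.22 °C = 270.93 K.
For a reversible cycle Q_H/Q_C = T_H/T_C, so Q_H = Q_C·T_H/T_C = 394 × 302.15/270.93 = 439.4 J.

Q_H ≈ 439.4 J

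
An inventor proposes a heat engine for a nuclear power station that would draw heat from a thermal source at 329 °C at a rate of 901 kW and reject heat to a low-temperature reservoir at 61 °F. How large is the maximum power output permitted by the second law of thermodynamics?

T_H = 329 °C → 329 + 273.15 = 602.15 K.
T_C = 61 °F → (61 − 32) × 5/9 = 16.11 °C = 289.26 K.
No engine can exceed the Carnot limit: η_max = 1 − T_C/T_H = 1 − 289.26/602.15 = 0.5196.
W_max = η_max · Q_H = 0.5196 × 901 = 468 kW.

Ẇ_max ≈ 468 kW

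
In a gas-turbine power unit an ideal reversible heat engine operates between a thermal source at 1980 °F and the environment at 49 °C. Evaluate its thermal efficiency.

η ≈ 0.7623

T_H = 1980 °F → (1980 − 32) × 5/9 = 1082.22 °C = 1355.37 K.
T_C = 49 °C → 49 + 273.15 = 322.15 K.
The Carnot efficiency is η = 1 − T_C/T_H = 1 − 322.15/1355.37 = 0.7623.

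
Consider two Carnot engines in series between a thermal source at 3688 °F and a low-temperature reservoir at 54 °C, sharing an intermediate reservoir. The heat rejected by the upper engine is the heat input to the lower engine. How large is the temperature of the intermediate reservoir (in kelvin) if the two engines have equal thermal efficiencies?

T_m ≈ 868 K

T_H = 3688 °F → (3688 − 32) × 5/9 = 2031.11 °C = 2304.26 K.
T_C = 54 °C → 54 + 273.15 = 327.15 K.
Equal efficiencies require 1 − T_m/T_H = 1 − T_C/T_m, i.e. T_m/T_H = T_C/T_m, so T_m = √(T_H·T_C) = √(2304.26 × 327.15) = 868 K.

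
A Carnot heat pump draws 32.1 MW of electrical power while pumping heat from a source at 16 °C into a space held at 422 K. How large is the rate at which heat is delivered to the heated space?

T_C = 16 °C → 16 + 273.15 = 289.15 K.
COP_HP = T_H/(T_H − T_C) = 422.00/132.85 = 3.1765.
Q_H = COP_HP · W = 3.1765 × 32.1 = 102.0 MW.

Q̇_H ≈ 102.0 MW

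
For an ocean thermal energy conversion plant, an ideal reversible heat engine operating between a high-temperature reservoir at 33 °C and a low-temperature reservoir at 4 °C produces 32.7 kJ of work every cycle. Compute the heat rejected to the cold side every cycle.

T_H = 33 °C → 33 + 273.15 = 306.15 K.
T_C = 4 °C → 4 + 273.15 = 277.15 K.
The Carnot efficiency is η = 1 − T_C/T_H = 1 − 277.15/306.15 = 0.0947.
Since Q_C/Q_H = T_C/T_H and Q_H = W/η, Q_C = W·T_C/(T_H − T_C) = 32.7 × 277.15/29.00 = 312.5 kJ.

Q_C ≈ 312.5 kJ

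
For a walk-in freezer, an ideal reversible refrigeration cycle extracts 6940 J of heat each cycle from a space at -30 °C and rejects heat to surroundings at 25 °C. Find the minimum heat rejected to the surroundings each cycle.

T_H = 25 °C → 25 + 273.15 = 298.15 K.
T_C = -30 °C → -30 + 273.15 = 243.15 K.
For a reversible cycle Q_H/Q_C = T_H/T_C, so Q_H = Q_C·T_H/T_C = 6940 × 298.15/243.15 = 8510 J.

Q_H ≈ 8510 J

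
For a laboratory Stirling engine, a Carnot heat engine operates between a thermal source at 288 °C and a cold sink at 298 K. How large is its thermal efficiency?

T_H = 288 °C → 288 + 273.15 = 561.15 K.
Carnot efficiency: η = 1 − T_C/T_H = 1 − 298.00/561.15 = 0.469.

η ≈ 0.469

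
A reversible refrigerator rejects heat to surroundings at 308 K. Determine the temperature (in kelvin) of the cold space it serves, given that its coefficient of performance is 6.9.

COP_R = T_C/(T_H − T_C) ⇒ T_C = T_H·COP_R/(1 + COP_R) = 308.00 × 6.9/(1 + 6.9) = 269 K.

T_C ≈ 269 K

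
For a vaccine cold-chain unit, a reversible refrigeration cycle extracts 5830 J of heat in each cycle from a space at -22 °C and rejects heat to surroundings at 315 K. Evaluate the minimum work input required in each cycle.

W_in ≈ 1480 J

T_C = -22 °C → -22 + 273.15 = 251.15 K.
COP_R = T_C/(T_H − T_C) = 251.15/63.85 = 3.9334.
W = Q_C/COP_R = 5830/3.9334 = 1480 J.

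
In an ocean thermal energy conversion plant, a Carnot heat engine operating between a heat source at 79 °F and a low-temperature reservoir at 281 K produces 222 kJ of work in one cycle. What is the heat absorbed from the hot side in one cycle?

Q_H ≈ 3640 kJ

T_H = 79 °F → (79 − 32) × 5/9 = 26.11 °C = 299.26 K.
For a reversible engine, η = 1 − T_C/T_H = 1 − 281.00/299.26 = 0.0610.
Q_H = W/η = 222/0.0610 = 3640 kJ.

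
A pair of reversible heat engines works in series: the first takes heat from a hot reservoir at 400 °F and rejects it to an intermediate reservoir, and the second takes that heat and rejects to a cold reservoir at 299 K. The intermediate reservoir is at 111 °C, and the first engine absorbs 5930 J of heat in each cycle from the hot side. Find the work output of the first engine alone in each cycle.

T_H = 400 °F → (400 − 32) × 5/9 = 204.44 °C = 477.59 K.
T_m = 111 °C → 111 + 273.15 = 384.15 K.
First-stage efficiency η₁ = 1 − T_m/T_H = 1 − 384.15/477.59 = 0.1957.
W₁ = η₁·Q_H = 0.1957 × 5930 = 1160 J.

W₁ ≈ 1160 J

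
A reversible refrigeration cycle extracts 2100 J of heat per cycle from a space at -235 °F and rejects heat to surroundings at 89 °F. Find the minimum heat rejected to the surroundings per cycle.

T_H = 89 °F → (89 − 32) × 5/9 = 31.67 °C = 304.82 K.
T_C = -235 °F → (-235 − 32) × 5/9 = -148.33 °C = 124.82 K.
For a reversible cycle Q_H/Q_C = T_H/T_C, so Q_H = Q_C·T_H/T_C = 2100 × 304.82/124.82 = 5128 J.

Q_H ≈ 5128 J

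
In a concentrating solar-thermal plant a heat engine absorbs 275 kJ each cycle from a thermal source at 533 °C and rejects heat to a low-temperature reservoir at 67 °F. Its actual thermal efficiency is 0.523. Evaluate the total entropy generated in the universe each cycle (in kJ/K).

ΔS_univ ≈ 0.1072 kJ/K

T_H = 533 °C → 533 + 273.15 = 806.15 K.
T_C = 67 °F → (67 − 32) × 5/9 = 19.44 °C = 292.59 K.
W = η·Q_H = 0.523 × 275 = 143.8 kJ, so Q_C = Q_H − W = 131.2 kJ.
Entropy balance on the reservoirs: −Q_H/T_H = -0.3411 kJ/K, +Q_C/T_C = 0.4483 kJ/K.
ΔS_univ = −Q_H/T_H + Q_C/T_C = 0.1072 kJ/K (> 0, since η = 0.523 < η_Carnot = 0.637).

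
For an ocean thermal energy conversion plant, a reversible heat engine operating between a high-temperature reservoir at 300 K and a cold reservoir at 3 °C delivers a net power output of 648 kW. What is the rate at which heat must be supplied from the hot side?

Q̇_H ≈ 8150 kW

T_C = 3 °C → 3 + 273.15 = 276.15 K.
Carnot efficiency: η = 1 − T_C/T_H = 1 − 276.15/300.00 = 0.0795.
Q_H = W/η = 648/0.0795 = 8150 kW.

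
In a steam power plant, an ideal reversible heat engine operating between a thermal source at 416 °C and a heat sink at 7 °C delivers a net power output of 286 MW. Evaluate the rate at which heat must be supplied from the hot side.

T_H = 416 °C → 416 + 273.15 = 689.15 K.
T_C = 7 °C → 7 + 273.15 = 280.15 K.
The Carnot efficiency is η = 1 − T_C/T_H = 1 − 280.15/689.15 = 0.5935.
Q_H = W/η = 286/0.5935 = 482 MW.

Q̇_H ≈ 482 MW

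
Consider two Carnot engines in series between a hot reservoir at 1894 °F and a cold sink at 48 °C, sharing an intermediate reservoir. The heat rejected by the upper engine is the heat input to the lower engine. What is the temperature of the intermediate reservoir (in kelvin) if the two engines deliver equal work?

T_H = 1894 °F → (1894 − 32) × 5/9 = 1034.44 °C = 1307.59 K.
T_C = 48 °C → 48 + 273.15 = 321.15 K.
For reversible stages Q_m = Q_H·(T_m/T_H). Setting W₁ = Q_H(1 − T_m/T_H) equal to W₂ = Q_m(1 − T_C/T_m) = Q_H·(T_m − T_C)/T_H gives T_H − T_m = T_m − T_C, so T_m = (T_H + T_C)/2 = (1307.59 + 321.15)/2 = 814 K.

T_m ≈ 814 K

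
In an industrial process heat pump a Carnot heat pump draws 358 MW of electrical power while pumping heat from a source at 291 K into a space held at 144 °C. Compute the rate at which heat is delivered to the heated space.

T_H = 144 °C → 144 + 273.15 = 417.15 K.
For a reversible heat pump, COP_HP = T_H/(T_H − T_C) = 417.15/126.15 = 3.3068.
Q_H = COP_HP · W = 3.3068 × 358 = 1184 MW.

Q̇_H ≈ 1184 MW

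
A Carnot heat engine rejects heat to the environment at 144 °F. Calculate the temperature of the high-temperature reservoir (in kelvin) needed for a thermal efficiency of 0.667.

T_H ≈ 1010 K

T_C = 144 °F → (144 − 32) × 5/9 = 62.22 °C = 335.37 K.
From η = 1 − T_C/T_H, solving for T_H gives T_H = T_C/(1 − η) = 335.37/(1 − 0.667) = 1010 K.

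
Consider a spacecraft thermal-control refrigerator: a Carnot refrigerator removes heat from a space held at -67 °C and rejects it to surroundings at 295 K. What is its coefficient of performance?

COP_R ≈ 2.32

T_C = -67 °C → -67 + 273.15 = 206.15 K.
COP_R = T_C/(T_H − T_C) = 206.15/(295.00 − 206.15) = 2.32.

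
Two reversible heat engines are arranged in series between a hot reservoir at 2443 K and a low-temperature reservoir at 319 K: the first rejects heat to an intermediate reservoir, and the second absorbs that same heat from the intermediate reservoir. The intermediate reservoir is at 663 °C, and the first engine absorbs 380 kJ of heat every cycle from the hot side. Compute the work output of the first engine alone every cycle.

T_m = 663 °C → 663 + 273.15 = 936.15 K.
First-stage efficiency η₁ = 1 − T_m/T_H = 1 − 936.15/2443.00 = 0.6168.
W₁ = η₁·Q_H = 0.6168 × 380 = 234.4 kJ.

W₁ ≈ 234.4 kJ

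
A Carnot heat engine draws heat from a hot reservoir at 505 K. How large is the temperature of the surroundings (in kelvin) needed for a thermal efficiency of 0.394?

From η = 1 − T_C/T_H, T_C = T_H·(1 − η) = 505.00 × (1 − 0.394) = 306.0 K.

T_C ≈ 306.0 K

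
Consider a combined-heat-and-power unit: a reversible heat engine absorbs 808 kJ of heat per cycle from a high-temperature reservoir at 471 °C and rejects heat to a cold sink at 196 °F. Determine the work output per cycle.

T_H = 471 °C → 471 + 273.15 = 744.15 K.
T_C = 196 °F → (196 − 32) × 5/9 = 91.11 °C = 364.26 K.
Carnot efficiency: η = 1 − T_C/T_H = 1 − 364.26/744.15 = 0.5105.
W = η·Q_H = 0.5105 × 808 = 412 kJ.

W ≈ 412 kJ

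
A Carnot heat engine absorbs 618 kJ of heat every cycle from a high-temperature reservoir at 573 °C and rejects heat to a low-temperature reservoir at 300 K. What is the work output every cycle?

T_H = 573 °C → 573 + 273.15 = 846.15 K.
η_rev = 1 − T_C/T_H = 1 − 300.00/846.15 = 0.6455.
W = η·Q_H = 0.6455 × 618 = 399 kJ.

W ≈ 399 kJ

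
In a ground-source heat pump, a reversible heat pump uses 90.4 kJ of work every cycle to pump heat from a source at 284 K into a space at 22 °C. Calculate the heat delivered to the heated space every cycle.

T_H = 22 °C → 22 + 273.15 = 295.15 K.
Reversible heating COP: COP_HP = T_H/(T_H − T_C) = 295.15/11.15 = 26.4709.
Q_H = COP_HP · W = 26.4709 × 90.4 = 2393 kJ.

Q_H ≈ 2393 kJ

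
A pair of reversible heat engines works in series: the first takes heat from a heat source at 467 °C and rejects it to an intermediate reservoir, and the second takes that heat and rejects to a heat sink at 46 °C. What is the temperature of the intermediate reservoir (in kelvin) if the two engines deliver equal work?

T_m ≈ 530 K

T_H = 467 °C → 467 + 273.15 = 740.15 K.
T_C = 46 °C → 46 + 273.15 = 319.15 K.
For reversible stages Q_m = Q_H·(T_m/T_H). Setting W₁ = Q_H(1 − T_m/T_H) equal to W₂ = Q_m(1 − T_C/T_m) = Q_H·(T_m − T_C)/T_H gives T_H − T_m = T_m − T_C, so T_m = (T_H + T_C)/2 = (740.15 + 319.15)/2 = 530 K.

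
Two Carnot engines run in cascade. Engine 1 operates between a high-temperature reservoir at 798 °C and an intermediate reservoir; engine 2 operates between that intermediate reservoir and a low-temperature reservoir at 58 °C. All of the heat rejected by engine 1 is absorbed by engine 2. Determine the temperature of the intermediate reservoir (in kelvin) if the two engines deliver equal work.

T_H = 798 °C → 798 + 273.15 = 1071.15 K.
T_C = 58 °C → 58 + 273.15 = 331.15 K.
For reversible stages Q_m = Q_H·(T_m/T_H). Setting W₁ = Q_H(1 − T_m/T_H) equal to W₂ = Q_m(1 − T_C/T_m) = Q_H·(T_m − T_C)/T_H gives T_H − T_m = T_m − T_C, so T_m = (T_H + T_C)/2 = (1071.15 + 331.15)/2 = 701 K.

T_m ≈ 701 K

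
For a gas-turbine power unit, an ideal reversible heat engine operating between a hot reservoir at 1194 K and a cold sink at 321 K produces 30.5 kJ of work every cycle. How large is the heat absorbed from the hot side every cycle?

Q_H ≈ 41.7 kJ

η_rev = 1 − T_C/T_H = 1 − 321.00/1194.00 = 0.7312.
Q_H = W/η = 30.5/0.7312 = 41.7 kJ.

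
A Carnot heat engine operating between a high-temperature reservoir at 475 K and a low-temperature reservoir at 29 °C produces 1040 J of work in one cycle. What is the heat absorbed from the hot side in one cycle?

Q_H ≈ 2858 J

T_C = 29 °C → 29 + 273.15 = 302.15 K.
η_rev = 1 − T_C/T_H = 1 − 302.15/475.00 = 0.3639.
Q_H = W/η = 1040/0.3639 = 2858 J.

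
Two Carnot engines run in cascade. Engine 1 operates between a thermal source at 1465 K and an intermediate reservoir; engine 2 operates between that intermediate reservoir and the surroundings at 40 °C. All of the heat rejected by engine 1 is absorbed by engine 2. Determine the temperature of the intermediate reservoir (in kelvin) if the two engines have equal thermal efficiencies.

T_m ≈ 677 K

T_C = 40 °C → 40 + 273.15 = 313.15 K.
Equal efficiencies require 1 − T_m/T_H = 1 − T_C/T_m, i.e. T_m/T_H = T_C/T_m, so T_m = √(T_H·T_C) = √(1465.00 × 313.15) = 677 K.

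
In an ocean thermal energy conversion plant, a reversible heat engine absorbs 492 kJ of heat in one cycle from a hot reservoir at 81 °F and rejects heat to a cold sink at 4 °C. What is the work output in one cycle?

T_H = 81 °F → (81 − 32) × 5/9 = 27.22 °C = 300.37 K.
T_C = 4 °C → 4 + 273.15 = 277.15 K.
Carnot efficiency: η = 1 − T_C/T_H = 1 − 277.15/300.37 = 0.0773.
W = η·Q_H = 0.0773 × 492 = 38.0 kJ.

W ≈ 38.0 kJ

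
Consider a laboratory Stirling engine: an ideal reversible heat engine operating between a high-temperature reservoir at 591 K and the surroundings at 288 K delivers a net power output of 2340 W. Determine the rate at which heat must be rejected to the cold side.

η_rev = 1 − T_C/T_H = 1 − 288.00/591.00 = 0.5127.
Since Q_C/Q_H = T_C/T_H and Q_H = W/η, Q_C = W·T_C/(T_H − T_C) = 2340 × 288.00/303.00 = 2220 W.

Q̇_C ≈ 2220 W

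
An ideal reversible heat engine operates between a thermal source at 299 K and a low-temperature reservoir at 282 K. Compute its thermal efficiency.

η ≈ 0.05686

The Carnot efficiency is η = 1 − T_C/T_H = 1 − 282.00/299.00 = 0.05686.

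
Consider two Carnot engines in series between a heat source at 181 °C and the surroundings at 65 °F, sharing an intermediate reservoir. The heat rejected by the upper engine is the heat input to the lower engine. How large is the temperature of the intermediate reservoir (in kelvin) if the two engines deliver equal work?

T_m ≈ 373 K

T_H = 181 °C → 181 + 273.15 = 454.15 K.
T_C = 65 °F → (65 − 32) × 5/9 = 18.33 °C = 291.48 K.
For reversible stages Q_m = Q_H·(T_m/T_H). Setting W₁ = Q_H(1 − T_m/T_H) equal to W₂ = Q_m(1 − T_C/T_m) = Q_H·(T_m − T_C)/T_H gives T_H − T_m = T_m − T_C, so T_m = (T_H + T_C)/2 = (454.15 + 291.48)/2 = 373 K.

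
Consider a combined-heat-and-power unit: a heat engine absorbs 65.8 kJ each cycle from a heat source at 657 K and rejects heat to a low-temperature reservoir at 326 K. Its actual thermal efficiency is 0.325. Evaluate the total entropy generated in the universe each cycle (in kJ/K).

ΔS_univ ≈ 0.0361 kJ/K

W = η·Q_H = 0.325 × 65.8 = 21.39 kJ, so Q_C = Q_H − W = 44.41 kJ.
Entropy balance on the reservoirs: −Q_H/T_H = -0.1002 kJ/K, +Q_C/T_C = 0.1362 kJ/K.
ΔS_univ = −Q_H/T_H + Q_C/T_C = 0.0361 kJ/K (> 0, since η = 0.325 < η_Carnot = 0.504).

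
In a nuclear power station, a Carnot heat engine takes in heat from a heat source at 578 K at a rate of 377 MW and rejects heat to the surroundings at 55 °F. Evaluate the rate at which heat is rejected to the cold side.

Q̇_C ≈ 186 MW

T_C = 55 °F → (55 − 32) × 5/9 = 12.78 °C = 285.93 K.
η_rev = 1 − T_C/T_H = 1 − 285.93/578.00 = 0.5053.
For a reversible cycle Q_C/Q_H = T_C/T_H, so Q_C = 377 × 285.93/578.00 = 186 MW.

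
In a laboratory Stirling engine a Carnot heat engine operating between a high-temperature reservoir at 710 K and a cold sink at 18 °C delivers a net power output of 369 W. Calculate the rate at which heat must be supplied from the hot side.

Q̇_H ≈ 625 W

T_C = 18 °C → 18 + 273.15 = 291.15 K.
The Carnot efficiency is η = 1 − T_C/T_H = 1 − 291.15/710.00 = 0.5899.
Q_H = W/η = 369/0.5899 = 625 W.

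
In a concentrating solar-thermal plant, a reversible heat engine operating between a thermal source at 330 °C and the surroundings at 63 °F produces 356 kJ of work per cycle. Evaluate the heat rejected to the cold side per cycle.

T_H = 330 °C → 330 + 273.15 = 603.15 K.
T_C = 63 °F → (63 − 32) × 5/9 = 17.22 °C = 290.37 K.
Carnot efficiency: η = 1 − T_C/T_H = 1 − 290.37/603.15 = 0.5186.
Since Q_C/Q_H = T_C/T_H and Q_H = W/η, Q_C = W·T_C/(T_H − T_C) = 356 × 290.37/312.78 = 330 kJ.

Q_C ≈ 330 kJ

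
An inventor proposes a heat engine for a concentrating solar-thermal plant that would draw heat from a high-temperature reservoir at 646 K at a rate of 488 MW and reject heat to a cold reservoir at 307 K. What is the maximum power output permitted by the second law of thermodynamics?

No engine can exceed the Carnot limit: η_max = 1 − T_C/T_H = 1 − 307.00/646.00 = 0.5248.
W_max = η_max · Q_H = 0.5248 × 488 = 256 MW.

Ẇ_max ≈ 256 MW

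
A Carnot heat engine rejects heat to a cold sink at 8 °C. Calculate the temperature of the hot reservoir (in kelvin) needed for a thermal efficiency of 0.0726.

T_C = 8 °C → 8 + 273.15 = 281.15 K.
From η = 1 − T_C/T_H, solving for T_H gives T_H = T_C/(1 − η) = 281.15/(1 − 0.0726) = 303 K.

T_H ≈ 303 K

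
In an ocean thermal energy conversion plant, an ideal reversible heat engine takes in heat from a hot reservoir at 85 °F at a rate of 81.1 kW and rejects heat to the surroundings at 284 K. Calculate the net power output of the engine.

Ẇ ≈ 4.98 kW

T_H = 85 °F → (85 − 32) × 5/9 = 29.44 °C = 302.59 K.
η_rev = 1 − T_C/T_H = 1 − 284.00/302.59 = 0.0615.
W = η·Q_H = 0.0615 × 81.1 = 4.98 kW.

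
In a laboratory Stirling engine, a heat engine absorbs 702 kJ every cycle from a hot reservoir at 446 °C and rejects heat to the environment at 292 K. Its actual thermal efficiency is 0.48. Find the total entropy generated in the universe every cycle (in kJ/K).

ΔS_univ ≈ 0.2740 kJ/K

T_H = 446 °C → 446 + 273.15 = 719.15 K.
W = η·Q_H = 0.48 × 702 = 337.0 kJ, so Q_C = Q_H − W = 365.0 kJ.
Entropy balance on the reservoirs: −Q_H/T_H = -0.9762 kJ/K, +Q_C/T_C = 1.250 kJ/K.
ΔS_univ = −Q_H/T_H + Q_C/T_C = 0.2740 kJ/K (> 0, since η = 0.48 < η_Carnot = 0.594).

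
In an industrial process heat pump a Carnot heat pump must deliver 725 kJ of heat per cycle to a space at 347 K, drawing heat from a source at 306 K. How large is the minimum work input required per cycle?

W_in ≈ 85.7 kJ

Reversible heating COP: COP_HP = T_H/(T_H − T_C) = 347.00/41.00 = 8.4634.
W = Q_H/COP_HP = 725/8.4634 = 85.7 kJ.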